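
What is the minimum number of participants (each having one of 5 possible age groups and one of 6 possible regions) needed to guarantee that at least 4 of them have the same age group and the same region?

There are 5 × 6 = 30 (age group, region) combinations acting as pigeonholes.
With 30 × 3 = 90 participants we could place exactly 3 in each, with no (age group, region) pair reaching 4.
One more forces some (age group, region) pair to hold 4, so 90 + 1 = 91.

91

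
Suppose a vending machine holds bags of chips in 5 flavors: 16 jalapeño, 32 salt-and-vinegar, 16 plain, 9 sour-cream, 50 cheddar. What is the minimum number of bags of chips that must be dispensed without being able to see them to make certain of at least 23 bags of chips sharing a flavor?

86

Treat the 5 flavors as pigeonholes.
In the worst case we take at most 22 of each flavor, but all 16 jalapeño, all 16 plain, and all 9 sour-cream (fewer than 22), giving 16 + 22 + 16 + 9 + 22 = 85.
One more bag of chips then forces some flavor to 23, so 85 + 1 = 86.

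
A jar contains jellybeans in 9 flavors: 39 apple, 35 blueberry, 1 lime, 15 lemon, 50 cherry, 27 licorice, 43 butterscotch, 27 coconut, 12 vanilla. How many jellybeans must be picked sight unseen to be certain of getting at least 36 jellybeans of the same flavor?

223

In the worst case we take at most 35 of each flavor, but all 1 lime, all 15 lemon, all 27 licorice, all 27 coconut, and all 12 vanilla (fewer than 35), giving 35 + 35 + 1 + 15 + 35 + 27 + 35 + 27 + 12 = 222.
One more jellybean then forces some flavor to 36, so 222 + 1 = 223.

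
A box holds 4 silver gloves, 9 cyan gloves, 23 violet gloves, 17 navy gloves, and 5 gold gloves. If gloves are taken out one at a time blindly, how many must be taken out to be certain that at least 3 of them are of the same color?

Treat the 5 colors as pigeonholes.
The worst case takes 2 gloves of each color without reaching 3 of any: 5 × 2 = 10.
The next glove must bring some color to 3, so 10 + 1 = 11.

11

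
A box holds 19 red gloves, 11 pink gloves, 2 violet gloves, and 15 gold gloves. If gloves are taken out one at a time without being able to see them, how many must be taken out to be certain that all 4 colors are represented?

The hardest color to obtain is violet: we could draw every other glove first — 47 − 2 = 45 gloves — without a single violet one.
The next draw must be violet, so 45 + 1 = 46.

46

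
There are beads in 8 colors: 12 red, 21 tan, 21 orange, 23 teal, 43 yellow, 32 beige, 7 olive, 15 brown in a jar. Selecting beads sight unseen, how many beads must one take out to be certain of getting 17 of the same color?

In the worst case we take at most 16 of each color, but all 12 red, all 7 olive, and all 15 brown (fewer than 16), giving 12 + 16 + 16 + 16 + 16 + 16 + 7 + 15 = 114.
One more bead then forces some color to 17, so 114 + 1 = 115.

115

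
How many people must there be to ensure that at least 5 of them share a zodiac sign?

There are 12 zodiac signs acting as pigeonholes.
With 12 × 4 = 48 people we could place exactly 4 in each, with no class reaching 5.
One more forces some class to hold 5, so 48 + 1 = 49.

49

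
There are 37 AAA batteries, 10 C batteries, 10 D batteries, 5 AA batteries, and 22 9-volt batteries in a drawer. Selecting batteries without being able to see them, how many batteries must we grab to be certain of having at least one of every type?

80

The hardest type to obtain is AA: we could draw every other battery first — 84 − 5 = 79 batteries — without a single AA one.
The next draw must be AA, so 79 + 1 = 80.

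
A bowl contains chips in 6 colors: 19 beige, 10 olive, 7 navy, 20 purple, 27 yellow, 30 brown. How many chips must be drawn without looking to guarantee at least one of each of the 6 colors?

The hardest color to obtain is navy: we could draw every other chip first — 113 − 7 = 106 chips — without a single navy one.
The next draw must be navy, so 106 + 1 = 107.

107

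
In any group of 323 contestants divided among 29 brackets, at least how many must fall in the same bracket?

If each of the 29 brackets held at most 11, the total would be at most 29 × 11 = 319 < 323, a contradiction.
So at least one holds ⌈323/29⌉ = 12.

12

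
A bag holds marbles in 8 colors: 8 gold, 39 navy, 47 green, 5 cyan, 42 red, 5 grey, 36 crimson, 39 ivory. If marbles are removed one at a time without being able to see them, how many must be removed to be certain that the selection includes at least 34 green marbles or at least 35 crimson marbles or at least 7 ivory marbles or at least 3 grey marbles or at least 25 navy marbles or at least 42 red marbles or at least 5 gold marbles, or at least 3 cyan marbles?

The worst case stops just short of every target: 4 gold, 24 navy, 33 green, 2 cyan, 41 red, 2 grey, 34 crimson, 6 ivory — 4 + 24 + 33 + 2 + 41 + 2 + 34 + 6 = 146 marbles.
One more marble must push some color to its target, so 146 + 1 = 147.

147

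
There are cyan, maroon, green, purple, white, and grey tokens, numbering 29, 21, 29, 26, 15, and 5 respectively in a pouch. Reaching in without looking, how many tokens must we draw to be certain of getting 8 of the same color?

41

In the worst case we take at most 7 of each color, but all 5 grey (fewer than 7), giving 7 + 7 + 7 + 7 + 7 + 5 = 40.
One more token then forces some color to 8, so 40 + 1 = 41.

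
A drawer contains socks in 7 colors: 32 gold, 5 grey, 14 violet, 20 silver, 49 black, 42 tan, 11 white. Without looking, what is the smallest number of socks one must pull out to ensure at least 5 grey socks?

The worst case draws every non-grey sock first: 32 + 14 + 20 + 49 + 42 + 11 = 168.
The next 5 draws are then forced to be grey, giving 168 + 5 = 173.

173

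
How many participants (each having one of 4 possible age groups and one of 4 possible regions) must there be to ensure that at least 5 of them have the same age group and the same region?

65

There are 4 × 4 = 16 (age group, region) combinations acting as pigeonholes.
With 16 × 4 = 64 participants we could place exactly 4 in each, with no (age group, region) pair reaching 5.
One more forces some (age group, region) pair to hold 5, so 64 + 1 = 65.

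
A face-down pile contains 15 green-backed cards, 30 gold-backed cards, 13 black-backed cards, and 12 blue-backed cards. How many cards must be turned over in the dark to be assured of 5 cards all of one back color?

Treat the 4 back colors as pigeonholes.
The worst case takes 4 cards of each back color without reaching 5 of any: 4 × 4 = 16.
The next card must bring some back color to 5, so 16 + 1 = 17.

17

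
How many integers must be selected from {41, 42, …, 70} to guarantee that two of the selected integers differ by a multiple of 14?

Group the integers by remainder mod 14; there are 14 residue classes, each nonempty in this range.
Choosing one from each class (14 integers) avoids any shared remainder.
One more choice must repeat a class, so two differ by a multiple of 14. Hence 14 + 1 = 15.

15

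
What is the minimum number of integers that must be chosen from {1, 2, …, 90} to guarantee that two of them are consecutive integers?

46

Partition {1, …, 90} into 45 pairs: {1,2}, {3,4}, …, {89,90}.
Choosing 45 integers — say the 45 even numbers 2, 4, …, 90 — takes one from each pair and avoids the property.
Choosing 46 forces two into the same pair by pigeonhole, and those are consecutive. So 46.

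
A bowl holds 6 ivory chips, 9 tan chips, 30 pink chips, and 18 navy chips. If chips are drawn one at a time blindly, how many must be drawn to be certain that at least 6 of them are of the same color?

21

Treat the 4 colors as pigeonholes.
The worst case takes 5 chips of each color without reaching 6 of any: 4 × 5 = 20.
The next chip must bring some color to 6, so 20 + 1 = 21.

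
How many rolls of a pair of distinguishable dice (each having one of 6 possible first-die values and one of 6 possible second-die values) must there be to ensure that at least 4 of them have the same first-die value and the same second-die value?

109

There are 6 × 6 = 36 (first-die value, second-die value) combinations acting as pigeonholes.
With 36 × 3 = 108 rolls of a pair of distinguishable dice we could place exactly 3 in each, with no (first-die value, second-die value) pair reaching 4.
One more forces some (first-die value, second-die value) pair to hold 4, so 108 + 1 = 109.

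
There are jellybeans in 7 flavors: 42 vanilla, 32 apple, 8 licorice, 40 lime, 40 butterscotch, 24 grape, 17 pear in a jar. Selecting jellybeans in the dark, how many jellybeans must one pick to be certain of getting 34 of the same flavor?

Treat the 7 flavors as pigeonholes.
In the worst case we take at most 33 of each flavor, but all 32 apple, all 8 licorice, all 24 grape, and all 17 pear (fewer than 33), giving 33 + 32 + 8 + 33 + 33 + 24 + 17 = 180.
One more jellybean then forces some flavor to 34, so 180 + 1 = 181.

181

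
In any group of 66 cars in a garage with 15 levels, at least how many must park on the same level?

If each of the 15 levels held at most 4, the total would be at most 15 × 4 = 60 < 66, a contradiction.
So at least one holds ⌈66/15⌉ = 5.

5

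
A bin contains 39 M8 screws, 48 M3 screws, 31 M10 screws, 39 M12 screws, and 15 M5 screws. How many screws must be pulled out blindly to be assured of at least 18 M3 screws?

142

The worst case draws every non-M3 screw first: 39 + 31 + 39 + 15 = 124.
The next 18 draws are then forced to be M3, giving 124 + 18 = 142.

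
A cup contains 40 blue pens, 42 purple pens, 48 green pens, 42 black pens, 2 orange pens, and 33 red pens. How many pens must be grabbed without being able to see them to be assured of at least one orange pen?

206

To avoid orange pens as long as possible, exhaust the other 5 ink colors first.
The worst case draws every non-orange pen first: 40 + 42 + 48 + 42 + 33 = 205.
The next draw is then forced to be orange, giving 205 + 1 = 206.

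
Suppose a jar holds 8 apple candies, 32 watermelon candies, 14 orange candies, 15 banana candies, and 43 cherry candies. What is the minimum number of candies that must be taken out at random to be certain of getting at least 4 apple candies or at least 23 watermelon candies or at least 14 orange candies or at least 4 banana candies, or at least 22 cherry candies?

Each of the 5 flavors has its own threshold; avoid all of them simultaneously.
The worst case stops just short of every target: 3 apple, 22 watermelon, 13 orange, 3 banana, 21 cherry — 3 + 22 + 13 + 3 + 21 = 62 candies.
One more candy must push some flavor to its target, so 62 + 1 = 63.

63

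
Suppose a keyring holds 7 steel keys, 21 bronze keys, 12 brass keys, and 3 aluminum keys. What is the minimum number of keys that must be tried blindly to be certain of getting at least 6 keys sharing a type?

In the worst case we take at most 5 of each type, but all 3 aluminum (fewer than 5), giving 5 + 5 + 5 + 3 = 18.
One more key then forces some type to 6, so 18 + 1 = 19.

19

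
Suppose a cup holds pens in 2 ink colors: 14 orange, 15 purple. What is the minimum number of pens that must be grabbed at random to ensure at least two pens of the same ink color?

Treat the 2 ink colors as pigeonholes.
The worst case takes 1 pen of each ink color without reaching 2 of any: 2 × 1 = 2.
The next pen must bring some ink color to 2, so 2 + 1 = 3.

3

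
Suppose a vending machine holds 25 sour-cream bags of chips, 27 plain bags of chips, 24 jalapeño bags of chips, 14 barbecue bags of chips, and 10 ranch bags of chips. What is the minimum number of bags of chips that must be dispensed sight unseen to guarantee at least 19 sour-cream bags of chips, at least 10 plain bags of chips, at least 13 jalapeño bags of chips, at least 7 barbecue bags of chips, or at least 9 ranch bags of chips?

54

The worst case stops just short of every target: 18 sour-cream, 9 plain, 12 jalapeño, 6 barbecue, 8 ranch — 18 + 9 + 12 + 6 + 8 = 53 bags of chips.
One more bag of chips must push some flavor to its target, so 53 + 1 = 54.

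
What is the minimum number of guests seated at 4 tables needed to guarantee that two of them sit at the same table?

5

There are 4 tables acting as pigeonholes.
With 4 guests we could place one in each, avoiding any repeat.
One more forces some class to hold 2, so 4 + 1 = 5.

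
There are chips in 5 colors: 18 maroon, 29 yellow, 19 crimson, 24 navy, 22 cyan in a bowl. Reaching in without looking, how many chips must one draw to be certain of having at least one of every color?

95

The hardest color to obtain is maroon: we could draw every other chip first — 112 − 18 = 94 chips — without a single maroon one.
The next draw must be maroon, so 94 + 1 = 95.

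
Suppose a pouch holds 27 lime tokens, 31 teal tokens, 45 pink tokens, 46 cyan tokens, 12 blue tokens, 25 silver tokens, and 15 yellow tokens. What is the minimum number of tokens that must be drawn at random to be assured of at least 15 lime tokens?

189

To avoid lime tokens as long as possible, exhaust the other 6 colors first.
The worst case draws every non-lime token first: 31 + 45 + 46 + 12 + 25 + 15 = 174.
The next 15 draws are then forced to be lime, giving 174 + 15 = 189.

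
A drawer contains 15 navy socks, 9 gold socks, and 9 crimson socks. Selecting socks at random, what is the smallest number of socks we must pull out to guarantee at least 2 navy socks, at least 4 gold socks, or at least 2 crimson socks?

6

The worst case stops just short of every target: 1 navy, 3 gold, 1 crimson — 1 + 3 + 1 = 5 socks.
One more sock must push some color to its target, so 5 + 1 = 6.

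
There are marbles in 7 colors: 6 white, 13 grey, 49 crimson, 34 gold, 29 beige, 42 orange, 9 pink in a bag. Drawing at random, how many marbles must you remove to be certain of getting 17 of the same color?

In the worst case we take at most 16 of each color, but all 6 white, all 13 grey, and all 9 pink (fewer than 16), giving 6 + 13 + 16 + 16 + 16 + 16 + 9 = 92.
One more marble then forces some color to 17, so 92 + 1 = 93.

93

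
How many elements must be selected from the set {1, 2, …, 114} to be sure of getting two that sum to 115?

58

Partition {1, …, 114} into 57 pairs: {1,114}, {2,113}, …, {57,58}.
Choosing 57 integers — say the integers 1 through 57 — takes one from each pair and avoids the property.
Choosing 58 forces two into the same pair by pigeonhole, and those sum to 115. So 58.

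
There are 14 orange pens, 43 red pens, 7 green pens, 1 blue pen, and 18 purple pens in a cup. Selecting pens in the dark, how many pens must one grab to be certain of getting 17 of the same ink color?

Treat the 5 ink colors as pigeonholes.
In the worst case we take at most 16 of each ink color, but all 14 orange, all 7 green, and all 1 blue (fewer than 16), giving 14 + 16 + 7 + 1 + 16 = 54.
One more pen then forces some ink color to 17, so 54 + 1 = 55.

55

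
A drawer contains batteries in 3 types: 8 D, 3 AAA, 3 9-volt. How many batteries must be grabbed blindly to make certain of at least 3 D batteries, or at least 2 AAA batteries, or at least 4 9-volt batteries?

The worst case stops just short of every target: 2 D, 1 AAA, 3 9-volt — 2 + 1 + 3 = 6 batteries.
One more battery must push some type to its target, so 6 + 1 = 7.

7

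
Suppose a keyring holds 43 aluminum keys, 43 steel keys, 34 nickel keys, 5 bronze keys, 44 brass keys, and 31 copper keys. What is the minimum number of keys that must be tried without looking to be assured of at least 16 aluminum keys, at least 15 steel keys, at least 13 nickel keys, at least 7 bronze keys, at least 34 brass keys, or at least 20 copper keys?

99

The worst case stops just short of every target: 15 aluminum, 14 steel, 12 nickel, all 5 bronze, 33 brass, 19 copper — 15 + 14 + 12 + 5 + 33 + 19 = 98 keys.
One more key must push some type to its target, so 98 + 1 = 99.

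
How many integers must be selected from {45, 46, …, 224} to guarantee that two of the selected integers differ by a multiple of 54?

Group the integers by remainder mod 54; there are 54 residue classes, each nonempty in this range.
Choosing one from each class (54 integers) avoids any shared remainder.
One more choice must repeat a class, so two differ by a multiple of 54. Hence 54 + 1 = 55.

55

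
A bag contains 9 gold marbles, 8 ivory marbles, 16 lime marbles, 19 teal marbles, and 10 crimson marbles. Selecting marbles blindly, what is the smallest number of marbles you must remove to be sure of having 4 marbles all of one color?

16

The worst case takes 3 marbles of each color without reaching 4 of any: 5 × 3 = 15.
The next marble must bring some color to 4, so 15 + 1 = 16.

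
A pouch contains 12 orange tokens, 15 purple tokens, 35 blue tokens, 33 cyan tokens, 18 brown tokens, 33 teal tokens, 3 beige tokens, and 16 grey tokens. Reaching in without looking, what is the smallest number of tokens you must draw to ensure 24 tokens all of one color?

134

In the worst case we take at most 23 of each color, but all 12 orange, all 15 purple, all 18 brown, all 3 beige, and all 16 grey (fewer than 23), giving 12 + 15 + 23 + 23 + 18 + 23 + 3 + 16 = 133.
One more token then forces some color to 24, so 133 + 1 = 134.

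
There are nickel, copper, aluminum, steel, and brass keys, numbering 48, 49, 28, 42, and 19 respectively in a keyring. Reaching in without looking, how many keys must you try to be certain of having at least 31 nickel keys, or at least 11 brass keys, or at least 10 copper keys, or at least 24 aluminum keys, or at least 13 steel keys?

The worst case stops just short of every target: 30 nickel, 9 copper, 23 aluminum, 12 steel, 10 brass — 30 + 9 + 23 + 12 + 10 = 84 keys.
One more key must push some type to its target, so 84 + 1 = 85.

85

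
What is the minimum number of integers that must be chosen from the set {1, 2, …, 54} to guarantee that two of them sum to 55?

Partition {1, …, 54} into 27 pairs: {1,54}, {2,53}, …, {27,28}.
Choosing 27 integers — say the integers 1 through 27 — takes one from each pair and avoids the property.
Choosing 28 forces two into the same pair by pigeonhole, and those sum to 55. So 28.

28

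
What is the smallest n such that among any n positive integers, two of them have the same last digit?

11

There are 10 possible last digits acting as pigeonholes.
With 10 positive integers we could place one in each, avoiding any repeat.
One more forces some class to hold 2, so 10 + 1 = 11.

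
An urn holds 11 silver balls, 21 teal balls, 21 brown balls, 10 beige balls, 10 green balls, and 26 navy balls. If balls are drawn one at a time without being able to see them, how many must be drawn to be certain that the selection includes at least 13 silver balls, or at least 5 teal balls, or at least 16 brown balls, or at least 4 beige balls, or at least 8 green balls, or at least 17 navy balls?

57

The worst case stops just short of every target: all 11 silver, 4 teal, 15 brown, 3 beige, 7 green, 16 navy — 11 + 4 + 15 + 3 + 7 + 16 = 56 balls.
One more ball must push some color to its target, so 56 + 1 = 57.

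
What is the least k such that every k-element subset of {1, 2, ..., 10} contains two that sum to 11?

6

Partition {1, …, 10} into 5 pairs: {1,10}, {2,9}, …, {5,6}.
Choosing 5 integers — say the integers 1 through 5 — takes one from each pair and avoids the property.
Choosing 6 forces two into the same pair by pigeonhole, and those sum to 11. So 6.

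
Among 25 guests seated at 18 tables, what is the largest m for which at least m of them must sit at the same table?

2

The 25 guests fall into 18 tables.
If each of the 18 tables held at most 1, the total would be at most 18 × 1 = 18 < 25, a contradiction.
So at least one holds ⌈25/18⌉ = 2.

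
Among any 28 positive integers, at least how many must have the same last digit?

3

There are 10 possible last digits, which serve as the pigeonholes.
If each of the 10 possible last digits held at most 2, the total would be at most 10 × 2 = 20 < 28, a contradiction.
So at least one holds ⌈28/10⌉ = 3.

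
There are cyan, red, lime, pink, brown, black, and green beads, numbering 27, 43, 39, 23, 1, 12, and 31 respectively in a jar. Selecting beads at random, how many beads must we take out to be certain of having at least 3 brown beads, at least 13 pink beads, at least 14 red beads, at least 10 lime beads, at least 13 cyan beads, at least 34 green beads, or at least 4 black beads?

The worst case stops just short of every target: 12 cyan, 13 red, 9 lime, 12 pink, all 1 brown, 3 black, all 31 green — 12 + 13 + 9 + 12 + 1 + 3 + 31 = 81 beads.
One more bead must push some color to its target, so 81 + 1 = 82.

82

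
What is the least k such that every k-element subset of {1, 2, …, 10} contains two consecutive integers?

6

Partition {1, …, 10} into 5 pairs: {1,2}, {3,4}, …, {9,10}.
Choosing 5 integers — say the 5 even numbers 2, 4, …, 10 — takes one from each pair and avoids the property.
Choosing 6 forces two into the same pair by pigeonhole, and those are consecutive. So 6.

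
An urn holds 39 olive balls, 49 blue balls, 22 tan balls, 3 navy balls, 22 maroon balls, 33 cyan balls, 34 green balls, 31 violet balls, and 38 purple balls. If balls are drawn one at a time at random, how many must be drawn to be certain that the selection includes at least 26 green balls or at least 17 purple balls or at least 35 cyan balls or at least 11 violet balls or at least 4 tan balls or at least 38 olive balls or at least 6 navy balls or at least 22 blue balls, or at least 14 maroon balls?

The worst case stops just short of every target: 37 olive, 21 blue, 3 tan, all 3 navy, 13 maroon, all 33 cyan, 25 green, 10 violet, 16 purple — 37 + 21 + 3 + 3 + 13 + 33 + 25 + 10 + 16 = 161 balls.
One more ball must push some color to its target, so 161 + 1 = 162.

162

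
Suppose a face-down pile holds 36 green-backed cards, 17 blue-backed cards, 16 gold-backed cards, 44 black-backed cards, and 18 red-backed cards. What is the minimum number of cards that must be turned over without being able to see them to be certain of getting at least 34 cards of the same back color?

118

In the worst case we take at most 33 of each back color, but all 17 blue-backed, all 16 gold-backed, and all 18 red-backed (fewer than 33), giving 33 + 17 + 16 + 33 + 18 = 117.
One more card then forces some back color to 34, so 117 + 1 = 118.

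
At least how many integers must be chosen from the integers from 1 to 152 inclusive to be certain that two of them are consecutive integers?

77

Partition {1, …, 152} into 76 pairs: {1,2}, {3,4}, …, {151,152}.
Choosing 76 integers — say the 76 even numbers 2, 4, …, 152 — takes one from each pair and avoids the property.
Choosing 77 forces two into the same pair by pigeonhole, and those are consecutive. So 77.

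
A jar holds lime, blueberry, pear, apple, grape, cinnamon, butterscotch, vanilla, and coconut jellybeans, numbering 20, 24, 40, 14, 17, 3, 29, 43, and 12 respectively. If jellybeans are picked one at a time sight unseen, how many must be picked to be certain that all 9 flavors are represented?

The hardest flavor to obtain is cinnamon: we could draw every other jellybean first — 202 − 3 = 199 jellybeans — without a single cinnamon one.
The next draw must be cinnamon, so 199 + 1 = 200.

200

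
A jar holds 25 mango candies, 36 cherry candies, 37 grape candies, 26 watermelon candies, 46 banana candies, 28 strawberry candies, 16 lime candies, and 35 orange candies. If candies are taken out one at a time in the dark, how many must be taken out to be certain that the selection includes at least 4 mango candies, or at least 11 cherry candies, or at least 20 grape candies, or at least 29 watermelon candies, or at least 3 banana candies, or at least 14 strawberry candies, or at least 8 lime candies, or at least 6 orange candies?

Each of the 8 flavors has its own threshold; avoid all of them simultaneously.
The worst case stops just short of every target: 3 mango, 10 cherry, 19 grape, all 26 watermelon, 2 banana, 13 strawberry, 7 lime, 5 orange — 3 + 10 + 19 + 26 + 2 + 13 + 7 + 5 = 85 candies.
One more candy must push some flavor to its target, so 85 + 1 = 86.

86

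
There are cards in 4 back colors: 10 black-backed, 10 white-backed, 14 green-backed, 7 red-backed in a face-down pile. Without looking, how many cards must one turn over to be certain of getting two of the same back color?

The worst case takes 1 card of each back color without reaching 2 of any: 4 × 1 = 4.
The next card must bring some back color to 2, so 4 + 1 = 5.

5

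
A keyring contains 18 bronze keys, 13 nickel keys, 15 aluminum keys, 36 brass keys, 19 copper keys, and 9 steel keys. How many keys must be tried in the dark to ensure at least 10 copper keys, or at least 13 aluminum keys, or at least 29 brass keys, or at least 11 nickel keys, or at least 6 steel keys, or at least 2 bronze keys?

66

The worst case stops just short of every target: 1 bronze, 10 nickel, 12 aluminum, 28 brass, 9 copper, 5 steel — 1 + 10 + 12 + 28 + 9 + 5 = 65 keys.
One more key must push some type to its target, so 65 + 1 = 66.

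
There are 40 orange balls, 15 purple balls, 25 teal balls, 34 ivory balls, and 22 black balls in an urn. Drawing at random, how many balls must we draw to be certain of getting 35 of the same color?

Treat the 5 colors as pigeonholes.
In the worst case we take at most 34 of each color, but all 15 purple, all 25 teal, and all 22 black (fewer than 34), giving 34 + 15 + 25 + 34 + 22 = 130.
One more ball then forces some color to 35, so 130 + 1 = 131.

131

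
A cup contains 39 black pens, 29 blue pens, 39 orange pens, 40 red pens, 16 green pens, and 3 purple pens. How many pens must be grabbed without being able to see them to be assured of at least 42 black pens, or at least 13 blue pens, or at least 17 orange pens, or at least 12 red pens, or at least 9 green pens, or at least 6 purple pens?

90

Each of the 6 ink colors has its own threshold; avoid all of them simultaneously.
The worst case stops just short of every target: all 39 black, 12 blue, 16 orange, 11 red, 8 green, all 3 purple — 39 + 12 + 16 + 11 + 8 + 3 = 89 pens.
One more pen must push some ink color to its target, so 89 + 1 = 90.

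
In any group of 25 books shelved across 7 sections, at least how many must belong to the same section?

If each of the 7 sections held at most 3, the total would be at most 7 × 3 = 21 < 25, a contradiction.
So at least one holds ⌈25/7⌉ = 4.

4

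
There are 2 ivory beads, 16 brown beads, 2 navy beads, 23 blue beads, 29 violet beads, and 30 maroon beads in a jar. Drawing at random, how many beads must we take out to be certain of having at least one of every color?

101

The hardest color to obtain is ivory: we could draw every other bead first — 102 − 2 = 100 beads — without a single ivory one.
The next draw must be ivory, so 100 + 1 = 101.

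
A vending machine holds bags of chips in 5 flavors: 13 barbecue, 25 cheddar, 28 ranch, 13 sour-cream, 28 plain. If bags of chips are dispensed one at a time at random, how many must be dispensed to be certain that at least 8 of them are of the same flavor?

The worst case takes 7 bags of chips of each flavor without reaching 8 of any: 5 × 7 = 35.
The next bag of chips must bring some flavor to 8, so 35 + 1 = 36.

36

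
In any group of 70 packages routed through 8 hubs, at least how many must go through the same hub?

9

The 70 packages fall into 8 hubs.
If each of the 8 hubs held at most 8, the total would be at most 8 × 8 = 64 < 70, a contradiction.
So at least one holds ⌈70/8⌉ = 9.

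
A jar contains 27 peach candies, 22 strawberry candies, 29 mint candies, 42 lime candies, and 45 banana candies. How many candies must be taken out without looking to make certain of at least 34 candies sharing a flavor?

In the worst case we take at most 33 of each flavor, but all 27 peach, all 22 strawberry, and all 29 mint (fewer than 33), giving 27 + 22 + 29 + 33 + 33 = 144.
One more candy then forces some flavor to 34, so 144 + 1 = 145.

145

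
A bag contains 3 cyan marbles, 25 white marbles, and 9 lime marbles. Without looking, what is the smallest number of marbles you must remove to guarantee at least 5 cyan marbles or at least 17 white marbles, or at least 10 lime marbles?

The worst case stops just short of every target: all 3 cyan, 16 white, 9 lime — 3 + 16 + 9 = 28 marbles.
One more marble must push some color to its target, so 28 + 1 = 29.

29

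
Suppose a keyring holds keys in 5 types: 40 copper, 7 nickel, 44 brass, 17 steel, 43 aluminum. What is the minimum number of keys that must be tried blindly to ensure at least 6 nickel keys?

The worst case draws every non-nickel key first: 40 + 44 + 17 + 43 = 144.
The next 6 draws are then forced to be nickel, giving 144 + 6 = 150.

150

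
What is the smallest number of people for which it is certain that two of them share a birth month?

13

There are 12 months of the year acting as pigeonholes.
With 12 people we could place one in each, avoiding any repeat.
One more forces some class to hold 2, so 12 + 1 = 13.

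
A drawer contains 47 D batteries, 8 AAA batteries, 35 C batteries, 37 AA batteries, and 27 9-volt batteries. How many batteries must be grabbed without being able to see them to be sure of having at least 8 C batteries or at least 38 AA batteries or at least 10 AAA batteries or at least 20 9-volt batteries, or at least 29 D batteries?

100

Each of the 5 types has its own threshold; avoid all of them simultaneously.
The worst case stops just short of every target: 28 D, all 8 AAA, 7 C, 37 AA, 19 9-volt — 28 + 8 + 7 + 37 + 19 = 99 batteries.
One more battery must push some type to its target, so 99 + 1 = 100.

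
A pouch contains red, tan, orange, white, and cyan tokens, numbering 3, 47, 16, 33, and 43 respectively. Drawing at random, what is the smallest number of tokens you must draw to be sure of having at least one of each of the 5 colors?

The hardest color to obtain is red: we could draw every other token first — 142 − 3 = 139 tokens — without a single red one.
The next draw must be red, so 139 + 1 = 140.

140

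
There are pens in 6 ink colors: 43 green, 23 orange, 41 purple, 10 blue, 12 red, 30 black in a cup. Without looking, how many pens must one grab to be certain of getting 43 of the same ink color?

159

In the worst case we take at most 42 of each ink color, but all 23 orange, all 41 purple, all 10 blue, all 12 red, and all 30 black (fewer than 42), giving 42 + 23 + 41 + 10 + 12 + 30 = 158.
One more pen then forces some ink color to 43, so 158 + 1 = 159.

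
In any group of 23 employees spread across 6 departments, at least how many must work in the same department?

The 23 employees fall into 6 departments.
If each of the 6 departments held at most 3, the total would be at most 6 × 3 = 18 < 23, a contradiction.
So at least one holds ⌈23/6⌉ = 4.

4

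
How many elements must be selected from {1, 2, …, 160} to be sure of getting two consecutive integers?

Partition {1, …, 160} into 80 pairs: {1,2}, {3,4}, …, {159,160}.
Choosing 80 integers — say the 80 even numbers 2, 4, …, 160 — takes one from each pair and avoids the property.
Choosing 81 forces two into the same pair by pigeonhole, and those are consecutive. So 81.

81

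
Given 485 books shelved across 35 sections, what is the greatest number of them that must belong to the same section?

14

The 485 books fall into 35 sections.
If each of the 35 sections held at most 13, the total would be at most 35 × 13 = 455 < 485, a contradiction.
So at least one holds ⌈485/35⌉ = 14.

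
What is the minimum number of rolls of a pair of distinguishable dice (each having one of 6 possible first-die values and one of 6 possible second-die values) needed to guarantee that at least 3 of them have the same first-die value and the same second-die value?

73

There are 6 × 6 = 36 (first-die value, second-die value) combinations acting as pigeonholes.
With 36 × 2 = 72 rolls of a pair of distinguishable dice we could place exactly 2 in each, with no (first-die value, second-die value) pair reaching 3.
One more forces some (first-die value, second-die value) pair to hold 3, so 72 + 1 = 73.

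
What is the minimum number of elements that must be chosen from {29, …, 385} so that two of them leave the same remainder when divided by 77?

78

Use the pigeonhole principle on residue classes: group the integers by remainder mod 77; there are 77 residue classes, each nonempty in this range.
Choosing one from each class (77 integers) avoids any shared remainder.
One more choice must repeat a class, so two differ by a multiple of 77. Hence 77 + 1 = 78.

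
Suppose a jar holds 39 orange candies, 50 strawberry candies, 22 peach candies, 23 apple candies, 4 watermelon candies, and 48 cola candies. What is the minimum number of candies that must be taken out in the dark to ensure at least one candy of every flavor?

The hardest flavor to obtain is watermelon: we could draw every other candy first — 186 − 4 = 182 candies — without a single watermelon one.
The next draw must be watermelon, so 182 + 1 = 183.

183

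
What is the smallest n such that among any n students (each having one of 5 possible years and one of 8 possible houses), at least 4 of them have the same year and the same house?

There are 5 × 8 = 40 (year, house) combinations acting as pigeonholes.
With 40 × 3 = 120 students we could place exactly 3 in each, with no (year, house) pair reaching 4.
One more forces some (year, house) pair to hold 4, so 120 + 1 = 121.

121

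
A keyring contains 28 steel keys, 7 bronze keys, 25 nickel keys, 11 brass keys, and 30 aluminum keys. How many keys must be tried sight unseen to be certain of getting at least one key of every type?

95

The hardest type to obtain is bronze: we could draw every other key first — 101 − 7 = 94 keys — without a single bronze one.
The next draw must be bronze, so 94 + 1 = 95.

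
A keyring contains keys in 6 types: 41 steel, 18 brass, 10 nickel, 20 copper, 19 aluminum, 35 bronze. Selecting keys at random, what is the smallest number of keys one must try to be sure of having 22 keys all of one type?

110

In the worst case we take at most 21 of each type, but all 18 brass, all 10 nickel, all 20 copper, and all 19 aluminum (fewer than 21), giving 21 + 18 + 10 + 20 + 19 + 21 = 109.
One more key then forces some type to 22, so 109 + 1 = 110.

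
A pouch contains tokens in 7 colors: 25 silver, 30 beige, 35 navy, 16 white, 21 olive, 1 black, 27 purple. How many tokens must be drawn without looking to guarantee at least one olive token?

135

To avoid olive tokens as long as possible, exhaust the other 6 colors first.
The worst case draws every non-olive token first: 25 + 30 + 35 + 16 + 1 + 27 = 134.
The next draw is then forced to be olive, giving 134 + 1 = 135.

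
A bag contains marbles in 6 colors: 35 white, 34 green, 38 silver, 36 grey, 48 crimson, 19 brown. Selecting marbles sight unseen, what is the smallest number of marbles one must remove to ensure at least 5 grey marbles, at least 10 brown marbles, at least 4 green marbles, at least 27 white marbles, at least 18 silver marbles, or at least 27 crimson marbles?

Each of the 6 colors has its own threshold; avoid all of them simultaneously.
The worst case stops just short of every target: 26 white, 3 green, 17 silver, 4 grey, 26 crimson, 9 brown — 26 + 3 + 17 + 4 + 26 + 9 = 85 marbles.
One more marble must push some color to its target, so 85 + 1 = 86.

86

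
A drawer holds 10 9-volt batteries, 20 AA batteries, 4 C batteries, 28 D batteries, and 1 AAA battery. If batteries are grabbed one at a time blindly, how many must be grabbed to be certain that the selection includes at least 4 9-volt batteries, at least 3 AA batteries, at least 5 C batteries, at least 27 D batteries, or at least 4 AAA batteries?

The worst case stops just short of every target: 3 9-volt, 2 AA, 4 C, 26 D, all 1 AAA — 3 + 2 + 4 + 26 + 1 = 36 batteries.
One more battery must push some type to its target, so 36 + 1 = 37.

37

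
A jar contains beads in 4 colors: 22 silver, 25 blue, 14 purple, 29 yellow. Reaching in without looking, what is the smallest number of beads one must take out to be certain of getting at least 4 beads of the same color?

The worst case takes 3 beads of each color without reaching 4 of any: 4 × 3 = 12.
The next bead must bring some color to 4, so 12 + 1 = 13.

13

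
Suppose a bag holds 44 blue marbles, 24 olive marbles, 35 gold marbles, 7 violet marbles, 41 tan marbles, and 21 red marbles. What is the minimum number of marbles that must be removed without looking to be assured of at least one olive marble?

The worst case draws every non-olive marble first: 44 + 35 + 7 + 41 + 21 = 148.
The next draw is then forced to be olive, giving 148 + 1 = 149.

149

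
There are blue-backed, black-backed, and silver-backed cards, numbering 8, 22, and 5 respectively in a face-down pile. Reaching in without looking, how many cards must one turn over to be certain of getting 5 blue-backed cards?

The worst case draws every non-blue-backed card first: 22 + 5 = 27.
The next 5 draws are then forced to be blue-backed, giving 27 + 5 = 32.

32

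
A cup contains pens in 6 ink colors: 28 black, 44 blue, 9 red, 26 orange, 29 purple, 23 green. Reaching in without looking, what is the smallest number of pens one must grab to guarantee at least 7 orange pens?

140

The worst case draws every non-orange pen first: 28 + 44 + 9 + 29 + 23 = 133.
The next 7 draws are then forced to be orange, giving 133 + 7 = 140.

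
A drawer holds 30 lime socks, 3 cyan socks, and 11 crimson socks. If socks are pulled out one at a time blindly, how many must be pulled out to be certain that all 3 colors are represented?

The hardest color to obtain is cyan: we could draw every other sock first — 44 − 3 = 41 socks — without a single cyan one.
The next draw must be cyan, so 41 + 1 = 42.

42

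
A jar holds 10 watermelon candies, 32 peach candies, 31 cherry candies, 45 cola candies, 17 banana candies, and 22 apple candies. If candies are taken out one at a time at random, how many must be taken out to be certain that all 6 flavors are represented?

148

The hardest flavor to obtain is watermelon: we could draw every other candy first — 157 − 10 = 147 candies — without a single watermelon one.
The next draw must be watermelon, so 147 + 1 = 148.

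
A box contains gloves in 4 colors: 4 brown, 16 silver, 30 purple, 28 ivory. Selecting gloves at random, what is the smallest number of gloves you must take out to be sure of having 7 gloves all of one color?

23

Treat the 4 colors as pigeonholes.
In the worst case we take at most 6 of each color, but all 4 brown (fewer than 6), giving 4 + 6 + 6 + 6 = 22.
One more glove then forces some color to 7, so 22 + 1 = 23.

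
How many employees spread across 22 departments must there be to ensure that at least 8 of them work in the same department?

There are 22 departments acting as pigeonholes.
With 22 × 7 = 154 employees we could place exactly 7 in each, with no class reaching 8.
One more forces some class to hold 8, so 154 + 1 = 155.

155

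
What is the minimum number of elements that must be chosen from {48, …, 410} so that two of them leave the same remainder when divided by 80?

Use the pigeonhole principle on residue classes: group the integers by remainder mod 80; there are 80 residue classes, each nonempty in this range.
Choosing one from each class (80 integers) avoids any shared remainder.
One more choice must repeat a class, so two differ by a multiple of 80. Hence 80 + 1 = 81.

81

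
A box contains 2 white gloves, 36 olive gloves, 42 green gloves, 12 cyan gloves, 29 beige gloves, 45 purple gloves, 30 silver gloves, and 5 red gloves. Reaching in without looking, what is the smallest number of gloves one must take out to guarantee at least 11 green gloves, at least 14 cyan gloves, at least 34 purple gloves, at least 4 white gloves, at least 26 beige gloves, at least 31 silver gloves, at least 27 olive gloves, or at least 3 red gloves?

141

The worst case stops just short of every target: all 2 white, 26 olive, 10 green, all 12 cyan, 25 beige, 33 purple, 30 silver, 2 red — 2 + 26 + 10 + 12 + 25 + 33 + 30 + 2 = 140 gloves.
One more glove must push some color to its target, so 140 + 1 = 141.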